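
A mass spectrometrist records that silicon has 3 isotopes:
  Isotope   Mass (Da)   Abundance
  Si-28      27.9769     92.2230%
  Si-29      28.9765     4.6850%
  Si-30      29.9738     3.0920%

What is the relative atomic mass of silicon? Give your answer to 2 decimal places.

Weight each isotope mass by its fractional abundance: 0.922230 × 27.9769 + 0.046850 × 28.9765 + 0.030920 × 29.9738
= 25.80114 + 1.35755 + 0.92679 = 28.08548 Da

28.09 Da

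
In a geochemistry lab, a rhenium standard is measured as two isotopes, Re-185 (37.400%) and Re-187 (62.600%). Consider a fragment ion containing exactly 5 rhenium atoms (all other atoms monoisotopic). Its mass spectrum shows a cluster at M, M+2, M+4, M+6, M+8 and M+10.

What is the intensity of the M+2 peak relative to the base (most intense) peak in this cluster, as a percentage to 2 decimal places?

17.85%

(0.37400 + 0.62600)^5 gives M 0.0073, M+2 0.0612, M+4 0.2050, M+6 0.3431, M+8 0.2872, M+10 0.0961; the largest is M+6.
P(M+6) = C(5,3) × 0.37400^2 × 0.62600^3 = 10 × 0.139876 × 0.24531438 = 0.343136 (base)
P(M+2) = C(5,1) × 0.37400^4 × 0.62600^1 = 5 × 0.0195653 × 0.6260 = 0.061239
Relative intensity = 0.061239 / 0.343136 × 100 = 17.85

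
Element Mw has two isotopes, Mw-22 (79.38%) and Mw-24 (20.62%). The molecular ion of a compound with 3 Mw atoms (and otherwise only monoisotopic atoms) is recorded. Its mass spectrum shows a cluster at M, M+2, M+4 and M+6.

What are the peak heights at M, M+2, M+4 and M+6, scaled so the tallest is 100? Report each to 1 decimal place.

100.0 : 77.9 : 20.2 : 1.8

Each Mw atom is independently Mw-22 (p = 0.7938) or Mw-24 (q = 0.2062); the cluster is the binomial expansion (p + q)^3.
P(M) = 0.7938^3 = 0.500188
P(M+2) = 3 × 0.7938^2 × 0.2062^1 = 0.389791
P(M+4) = 3 × 0.7938^1 × 0.2062^2 = 0.101253
P(M+6) = 0.2062^3 = 0.008767
The M peak is largest (0.500188); scaling to 100 gives 100.0 : 77.9 : 20.2 : 1.8.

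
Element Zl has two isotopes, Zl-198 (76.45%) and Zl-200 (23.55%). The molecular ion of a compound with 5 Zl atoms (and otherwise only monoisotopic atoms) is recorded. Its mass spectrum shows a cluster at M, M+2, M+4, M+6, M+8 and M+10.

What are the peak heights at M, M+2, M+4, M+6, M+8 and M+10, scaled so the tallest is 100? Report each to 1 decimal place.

Expanding (0.7645 + 0.2355)^5:
P(M) = 0.7645^5 = 0.261148
P(M+2) = 5 × 0.7645^4 × 0.2355^1 = 0.402227
P(M+4) = 10 × 0.7645^3 × 0.2355^2 = 0.247807
P(M+6) = 10 × 0.7645^2 × 0.2355^3 = 0.076336
P(M+8) = 5 × 0.7645^1 × 0.2355^4 = 0.011757
P(M+10) = 0.2355^5 = 0.000724
The M+2 peak is largest (0.402227); scaling to 100 gives 64.9 : 100.0 : 61.6 : 19.0 : 2.9 : 0.2.

64.9 : 100.0 : 61.6 : 19.0 : 2.9 : 0.2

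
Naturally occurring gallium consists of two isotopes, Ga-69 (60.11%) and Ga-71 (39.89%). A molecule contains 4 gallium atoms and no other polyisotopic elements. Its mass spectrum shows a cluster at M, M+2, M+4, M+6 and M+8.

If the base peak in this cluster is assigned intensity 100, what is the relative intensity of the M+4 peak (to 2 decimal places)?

99.54

Term probabilities: M 0.1306, M+2 0.3465, M+4 0.3450, M+6 0.1526, M+8 0.0253. Base peak = M+2.
P(M+2) = C(4,1) × 0.6011^3 × 0.3989^1 = 4 × 0.21719018 × 0.3989 = 0.346549 (base)
P(M+4) = C(4,2) × 0.6011^2 × 0.3989^2 = 6 × 0.36132121 × 0.15912121 = 0.344963
Relative intensity = 0.344963 / 0.346549 × 100 = 99.54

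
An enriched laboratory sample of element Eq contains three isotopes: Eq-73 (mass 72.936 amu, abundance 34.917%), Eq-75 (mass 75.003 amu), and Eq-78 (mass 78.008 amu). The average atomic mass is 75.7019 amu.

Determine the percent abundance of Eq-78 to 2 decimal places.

The remaining 65.083% is split between Eq-75 (fraction x) and Eq-78 (fraction 0.65083 − x).
Substituting: 75.003x + 78.008(0.65083 − x) = 50.23483688
(75.003 − 78.008)x = -0.53510976  ⇒  x = 0.17807, y = 0.47276
Eq-75: 17.81%, Eq-78: 47.28%.

47.28%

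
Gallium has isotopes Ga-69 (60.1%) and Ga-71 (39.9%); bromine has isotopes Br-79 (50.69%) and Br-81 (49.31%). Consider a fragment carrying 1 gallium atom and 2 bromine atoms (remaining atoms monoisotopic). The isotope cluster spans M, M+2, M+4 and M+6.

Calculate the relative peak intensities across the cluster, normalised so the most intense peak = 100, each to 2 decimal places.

38.32 : 100.00 : 85.76 : 24.08

Gallium pattern (n=1): 0.6010 : 0.3990
Bromine pattern (n=2): 0.25694761 : 0.49990478 : 0.24314761
Convolve the two distributions (both contribute in 2-u steps):
  M: 0.6010×0.25694761 = 0.154426
  M+2: 0.6010×0.49990478 + 0.3990×0.25694761 = 0.402965
  M+4: 0.6010×0.24314761 + 0.3990×0.49990478 = 0.345594
  M+6: 0.3990×0.24314761 = 0.097016
Scale to base peak (0.402965) = 100: 38.32 : 100.00 : 85.76 : 24.08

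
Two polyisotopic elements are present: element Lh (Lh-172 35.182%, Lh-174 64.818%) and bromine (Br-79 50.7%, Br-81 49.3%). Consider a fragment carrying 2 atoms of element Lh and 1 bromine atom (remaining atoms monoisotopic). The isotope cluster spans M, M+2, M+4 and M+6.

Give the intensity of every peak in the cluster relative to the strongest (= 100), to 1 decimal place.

14.3 : 66.7 : 100.0 : 47.3

Element Lh pattern (n=2): 0.12377731 : 0.45608538 : 0.42013731
Bromine pattern (n=1): 0.5070 : 0.4930
Convolve the two distributions (both contribute in 2-u steps):
  M: 0.12377731×0.5070 = 0.062755
  M+2: 0.12377731×0.4930 + 0.45608538×0.5070 = 0.292258
  M+4: 0.45608538×0.4930 + 0.42013731×0.5070 = 0.437860
  M+6: 0.42013731×0.4930 = 0.207128
Scale to base peak (0.437860) = 100: 14.3 : 66.7 : 100.0 : 47.3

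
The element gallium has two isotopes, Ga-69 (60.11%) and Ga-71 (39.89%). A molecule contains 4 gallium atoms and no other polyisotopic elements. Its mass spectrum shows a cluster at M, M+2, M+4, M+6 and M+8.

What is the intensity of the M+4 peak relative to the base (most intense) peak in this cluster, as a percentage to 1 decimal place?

Term probabilities: M 0.1306, M+2 0.3465, M+4 0.3450, M+6 0.1526, M+8 0.0253. Base peak = M+2.
P(M+2) = C(4,1) × 0.6011^3 × 0.3989^1 = 4 × 0.21719018 × 0.3989 = 0.346549 (base)
P(M+4) = C(4,2) × 0.6011^2 × 0.3989^2 = 6 × 0.36132121 × 0.15912121 = 0.344963
Relative intensity = 0.344963 / 0.346549 × 100 = 99.5

99.5%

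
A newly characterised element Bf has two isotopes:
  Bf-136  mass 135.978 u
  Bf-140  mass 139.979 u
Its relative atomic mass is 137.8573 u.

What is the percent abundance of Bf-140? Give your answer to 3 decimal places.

Writing the weighted mean with unknown fraction x of Bf-136:
135.978·x + 139.979·(1 − x) = 137.8573
(135.978 − 139.979)·x = 137.8573 − 139.979
x = -2.1217 / -4.001 = 0.53029 → 53.029% Bf-136, 46.971% Bf-140.

46.971%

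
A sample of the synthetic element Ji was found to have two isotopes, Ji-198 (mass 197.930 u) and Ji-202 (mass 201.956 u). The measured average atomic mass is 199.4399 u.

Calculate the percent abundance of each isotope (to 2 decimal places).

Ji-198: 62.50%, Ji-202: 37.50%

With x = fraction of Ji-198 (so Ji-202 is 1 − x):
197.930·x + 201.956·(1 − x) = 199.4399
(197.930 − 201.956)·x = 199.4399 − 201.956
x = -2.5161 / -4.026 = 0.62496 → 62.50% Ji-198, 37.50% Ji-202.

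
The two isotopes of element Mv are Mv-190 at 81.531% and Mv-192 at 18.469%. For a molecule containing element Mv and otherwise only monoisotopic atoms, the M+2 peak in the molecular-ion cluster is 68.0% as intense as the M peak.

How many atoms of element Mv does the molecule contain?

For n independent Mv atoms, I(M+2)/I(M) = n · (abundance Mv-192) / (abundance Mv-190) = n · 0.18469/0.81531.
n = 0.680 × 0.81531/0.18469 = 3.00 ≈ 3

3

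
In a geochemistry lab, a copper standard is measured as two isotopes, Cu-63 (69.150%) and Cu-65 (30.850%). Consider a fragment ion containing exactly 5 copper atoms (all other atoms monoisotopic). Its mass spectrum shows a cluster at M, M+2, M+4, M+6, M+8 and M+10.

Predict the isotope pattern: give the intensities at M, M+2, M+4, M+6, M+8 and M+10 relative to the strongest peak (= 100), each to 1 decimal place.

The 5 Cu atoms are independent, so intensities follow the terms of (0.69150 + 0.30850)^5.
P(M) = 0.69150^5 = 0.158111
P(M+2) = 5 × 0.69150^4 × 0.30850^1 = 0.352691
P(M+4) = 10 × 0.69150^3 × 0.30850^2 = 0.314693
P(M+6) = 10 × 0.69150^2 × 0.30850^3 = 0.140394
P(M+8) = 5 × 0.69150^1 × 0.30850^4 = 0.031317
P(M+10) = 0.30850^5 = 0.002794
The M+2 peak is largest (0.352691); scaling to 100 gives 44.8 : 100.0 : 89.2 : 39.8 : 8.9 : 0.8.

44.8 : 100.0 : 89.2 : 39.8 : 8.9 : 0.8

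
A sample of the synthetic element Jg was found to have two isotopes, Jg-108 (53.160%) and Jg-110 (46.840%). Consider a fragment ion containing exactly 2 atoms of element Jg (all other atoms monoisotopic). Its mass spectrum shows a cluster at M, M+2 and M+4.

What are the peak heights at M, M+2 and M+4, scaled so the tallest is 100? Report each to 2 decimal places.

56.75 : 100.00 : 44.06

The 2 Jg atoms are independent, so intensities follow the terms of (0.53160 + 0.46840)^2.
P(M) = 0.53160^2 = 0.282599
P(M+2) = 2 × 0.53160^1 × 0.46840^1 = 0.498003
P(M+4) = 0.46840^2 = 0.219399
The M+2 peak is largest (0.498003); scaling to 100 gives 56.75 : 100.00 : 44.06.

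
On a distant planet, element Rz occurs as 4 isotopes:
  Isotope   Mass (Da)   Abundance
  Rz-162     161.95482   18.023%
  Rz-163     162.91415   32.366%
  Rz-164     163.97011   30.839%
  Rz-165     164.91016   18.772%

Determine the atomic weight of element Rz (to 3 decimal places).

Weight each isotope mass by its fractional abundance: 0.18023 × 161.95482 + 0.32366 × 162.91415 + 0.30839 × 163.97011 + 0.18772 × 164.91016
= 29.189117 + 52.728794 + 50.566742 + 30.956935 = 163.441588 Da

163.442 Da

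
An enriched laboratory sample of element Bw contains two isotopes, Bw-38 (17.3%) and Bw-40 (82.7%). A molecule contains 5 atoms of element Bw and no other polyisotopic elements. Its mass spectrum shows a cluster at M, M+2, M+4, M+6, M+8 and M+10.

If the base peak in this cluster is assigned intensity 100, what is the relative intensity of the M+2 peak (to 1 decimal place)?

0.9

Term probabilities: M 0.0002, M+2 0.0037, M+4 0.0354, M+6 0.1693, M+8 0.4046, M+10 0.3868. Base peak = M+8.
P(M+8) = C(5,4) × 0.173^1 × 0.827^4 = 5 × 0.1730 × 0.46775888 = 0.404611 (base)
P(M+2) = C(5,1) × 0.173^4 × 0.827^1 = 5 × 0.00089575 × 0.8270 = 0.003704
Relative intensity = 0.003704 / 0.404611 × 100 = 0.9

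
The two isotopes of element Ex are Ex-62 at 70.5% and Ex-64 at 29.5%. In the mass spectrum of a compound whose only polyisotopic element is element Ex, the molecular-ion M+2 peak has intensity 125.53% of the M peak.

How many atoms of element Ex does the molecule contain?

The M+2/M ratio from n Ex atoms is n · q/p = n · 0.295/0.705.
n = 1.2553 × 0.705/0.295 = 3.00 ≈ 3

3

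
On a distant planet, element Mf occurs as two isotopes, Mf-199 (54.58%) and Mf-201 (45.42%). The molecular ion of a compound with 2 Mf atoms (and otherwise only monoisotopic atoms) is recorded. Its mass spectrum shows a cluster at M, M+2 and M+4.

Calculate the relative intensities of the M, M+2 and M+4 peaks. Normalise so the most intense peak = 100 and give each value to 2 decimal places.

The 2 Mf atoms are independent, so intensities follow the terms of (0.5458 + 0.4542)^2.
P(M) = 0.5458^2 = 0.297898
P(M+2) = 2 × 0.5458^1 × 0.4542^1 = 0.495805
P(M+4) = 0.4542^2 = 0.206298
The M+2 peak is largest (0.495805); scaling to 100 gives 60.08 : 100.00 : 41.61.

60.08 : 100.00 : 41.61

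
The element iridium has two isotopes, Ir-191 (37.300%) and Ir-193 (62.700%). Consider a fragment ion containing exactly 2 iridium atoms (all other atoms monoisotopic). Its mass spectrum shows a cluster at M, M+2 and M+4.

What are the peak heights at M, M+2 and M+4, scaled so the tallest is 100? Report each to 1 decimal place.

The 2 Ir atoms are independent, so intensities follow the terms of (0.37300 + 0.62700)^2.
P(M) = 0.37300^2 = 0.139129
P(M+2) = 2 × 0.37300^1 × 0.62700^1 = 0.467742
P(M+4) = 0.62700^2 = 0.393129
The M+2 peak is largest (0.467742); scaling to 100 gives 29.7 : 100.0 : 84.0.

29.7 : 100.0 : 84.0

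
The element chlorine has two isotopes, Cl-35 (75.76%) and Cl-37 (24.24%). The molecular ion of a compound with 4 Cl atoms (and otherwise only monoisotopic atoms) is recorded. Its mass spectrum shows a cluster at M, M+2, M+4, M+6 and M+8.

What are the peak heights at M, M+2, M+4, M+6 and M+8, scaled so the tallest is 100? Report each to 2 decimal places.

Each Cl atom is independently Cl-35 (p = 0.7576) or Cl-37 (q = 0.2424); the cluster is the binomial expansion (p + q)^4.
P(M) = 0.7576^4 = 0.329428
P(M+2) = 4 × 0.7576^3 × 0.2424^1 = 0.421612
P(M+4) = 6 × 0.7576^2 × 0.2424^2 = 0.202347
P(M+6) = 4 × 0.7576^1 × 0.2424^3 = 0.043162
P(M+8) = 0.2424^4 = 0.003452
The M+2 peak is largest (0.421612); scaling to 100 gives 78.14 : 100.00 : 47.99 : 10.24 : 0.82.

78.14 : 100.00 : 47.99 : 10.24 : 0.82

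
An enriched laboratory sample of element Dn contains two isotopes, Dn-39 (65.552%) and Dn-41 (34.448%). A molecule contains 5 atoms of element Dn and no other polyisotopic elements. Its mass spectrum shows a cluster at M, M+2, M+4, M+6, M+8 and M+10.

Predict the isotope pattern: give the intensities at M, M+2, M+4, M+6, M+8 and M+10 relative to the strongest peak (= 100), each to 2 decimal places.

Each Dn atom is independently Dn-39 (p = 0.65552) or Dn-41 (q = 0.34448); the cluster is the binomial expansion (p + q)^5.
P(M) = 0.65552^5 = 0.121040
P(M+2) = 5 × 0.65552^4 × 0.34448^1 = 0.318037
P(M+4) = 10 × 0.65552^3 × 0.34448^2 = 0.334261
P(M+6) = 10 × 0.65552^2 × 0.34448^3 = 0.175656
P(M+8) = 5 × 0.65552^1 × 0.34448^4 = 0.046154
P(M+10) = 0.34448^5 = 0.004851
The M+4 peak is largest (0.334261); scaling to 100 gives 36.21 : 95.15 : 100.00 : 52.55 : 13.81 : 1.45.

36.21 : 95.15 : 100.00 : 52.55 : 13.81 : 1.45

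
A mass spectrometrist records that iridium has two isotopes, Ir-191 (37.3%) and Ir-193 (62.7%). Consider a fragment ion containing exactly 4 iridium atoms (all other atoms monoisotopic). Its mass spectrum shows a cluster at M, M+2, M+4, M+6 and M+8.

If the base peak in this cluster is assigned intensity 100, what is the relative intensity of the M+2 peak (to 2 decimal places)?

35.39

(0.373 + 0.627)^4 gives M 0.0194, M+2 0.1302, M+4 0.3282, M+6 0.3678, M+8 0.1546; the largest is M+6.
P(M+6) = C(4,3) × 0.373^1 × 0.627^3 = 4 × 0.3730 × 0.24649188 = 0.367766 (base)
P(M+2) = C(4,1) × 0.373^3 × 0.627^1 = 4 × 0.05189512 × 0.6270 = 0.130153
Relative intensity = 0.130153 / 0.367766 × 100 = 35.39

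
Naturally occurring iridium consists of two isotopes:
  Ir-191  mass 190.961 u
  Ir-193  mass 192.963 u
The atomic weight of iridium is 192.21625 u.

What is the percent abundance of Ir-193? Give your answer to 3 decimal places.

Let x be the fractional abundance of Ir-191; then Ir-193 has abundance 1 − x.
190.961·x + 192.963·(1 − x) = 192.21625
(190.961 − 192.963)·x = 192.21625 − 192.963
x = -0.74675 / -2.002 = 0.37300 → 37.300% Ir-191, 62.700% Ir-193.

62.700%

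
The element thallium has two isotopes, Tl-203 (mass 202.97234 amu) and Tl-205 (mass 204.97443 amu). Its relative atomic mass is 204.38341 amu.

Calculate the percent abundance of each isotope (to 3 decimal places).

With x = fraction of Tl-203 (so Tl-205 is 1 − x):
202.97234·x + 204.97443·(1 − x) = 204.38341
(202.97234 − 204.97443)·x = 204.38341 − 204.97443
x = -0.59102 / -2.00209 = 0.29520 → 29.520% Tl-203, 70.480% Tl-205.

Tl-203: 29.520%, Tl-205: 70.480%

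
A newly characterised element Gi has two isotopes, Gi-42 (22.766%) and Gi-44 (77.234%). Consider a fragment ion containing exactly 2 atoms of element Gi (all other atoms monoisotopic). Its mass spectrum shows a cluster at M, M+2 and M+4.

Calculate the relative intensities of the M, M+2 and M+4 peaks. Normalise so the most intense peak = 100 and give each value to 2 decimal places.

Each Gi atom is independently Gi-42 (p = 0.22766) or Gi-44 (q = 0.77234); the cluster is the binomial expansion (p + q)^2.
P(M) = 0.22766^2 = 0.051829
P(M+2) = 2 × 0.22766^1 × 0.77234^1 = 0.351662
P(M+4) = 0.77234^2 = 0.596509
The M+4 peak is largest (0.596509); scaling to 100 gives 8.69 : 58.95 : 100.00.

8.69 : 58.95 : 100.00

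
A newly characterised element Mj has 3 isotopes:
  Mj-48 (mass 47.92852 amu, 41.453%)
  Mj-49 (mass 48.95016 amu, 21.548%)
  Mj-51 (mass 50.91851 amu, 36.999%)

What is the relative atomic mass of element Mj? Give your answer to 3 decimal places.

49.255 amu

The abundance-weighted mean is 0.41453 × 47.92852 + 0.21548 × 48.95016 + 0.36999 × 50.91851
= 19.867809 + 10.547780 + 18.839340 = 49.254929 amu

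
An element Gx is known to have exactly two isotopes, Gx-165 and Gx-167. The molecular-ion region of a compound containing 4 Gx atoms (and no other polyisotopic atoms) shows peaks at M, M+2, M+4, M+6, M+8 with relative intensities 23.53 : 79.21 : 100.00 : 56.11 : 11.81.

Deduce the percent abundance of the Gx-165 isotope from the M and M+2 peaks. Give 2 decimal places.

If p is the fraction of Gx that is Gx-165, then I(M+2)/I(M) = [C(4,1)·p^3·(1−p)] / p^4 = 4·(1−p)/p = 79.21/23.53 = 3.3663
(1−p)/p = 3.3663/4 = 0.8416  ⇒  p = 1/(1 + 0.8416) = 0.5430
Gx-165: 54.30%, Gx-167: 45.70%.

54.30%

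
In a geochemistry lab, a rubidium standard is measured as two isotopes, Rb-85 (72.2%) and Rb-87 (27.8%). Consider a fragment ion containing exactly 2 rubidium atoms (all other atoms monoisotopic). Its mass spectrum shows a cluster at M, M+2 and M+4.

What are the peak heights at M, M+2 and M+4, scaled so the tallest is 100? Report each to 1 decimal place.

100.0 : 77.0 : 14.8

The 2 Rb atoms are independent, so intensities follow the terms of (0.722 + 0.278)^2.
P(M) = 0.722^2 = 0.521284
P(M+2) = 2 × 0.722^1 × 0.278^1 = 0.401432
P(M+4) = 0.278^2 = 0.077284
The M peak is largest (0.521284); scaling to 100 gives 100.0 : 77.0 : 14.8.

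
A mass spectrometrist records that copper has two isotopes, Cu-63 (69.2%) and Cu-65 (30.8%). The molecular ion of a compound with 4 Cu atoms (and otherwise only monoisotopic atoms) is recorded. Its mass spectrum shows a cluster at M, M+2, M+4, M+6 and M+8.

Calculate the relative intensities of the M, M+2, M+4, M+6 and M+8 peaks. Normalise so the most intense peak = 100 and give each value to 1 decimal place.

The 4 Cu atoms are independent, so intensities follow the terms of (0.692 + 0.308)^4.
P(M) = 0.692^4 = 0.229311
P(M+2) = 4 × 0.692^3 × 0.308^1 = 0.408253
P(M+4) = 6 × 0.692^2 × 0.308^2 = 0.272562
P(M+6) = 4 × 0.692^1 × 0.308^3 = 0.080876
P(M+8) = 0.308^4 = 0.008999
The M+2 peak is largest (0.408253); scaling to 100 gives 56.2 : 100.0 : 66.8 : 19.8 : 2.2.

56.2 : 100.0 : 66.8 : 19.8 : 2.2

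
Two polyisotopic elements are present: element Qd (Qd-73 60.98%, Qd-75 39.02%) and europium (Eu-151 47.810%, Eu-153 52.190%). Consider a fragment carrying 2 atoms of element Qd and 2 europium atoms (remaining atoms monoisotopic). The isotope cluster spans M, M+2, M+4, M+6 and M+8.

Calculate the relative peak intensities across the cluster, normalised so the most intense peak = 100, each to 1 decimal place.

Element Qd pattern (n=2): 0.37185604 : 0.47588792 : 0.15225604
Europium pattern (n=2): 0.22857961 : 0.49904078 : 0.27237961
Convolve the two distributions (both contribute in 2-u steps):
  M: 0.37185604×0.22857961 = 0.084999
  M+2: 0.37185604×0.49904078 + 0.47588792×0.22857961 = 0.294350
  M+4: 0.37185604×0.27237961 + 0.47588792×0.49904078 + 0.15225604×0.22857961 = 0.373576
  M+6: 0.47588792×0.27237961 + 0.15225604×0.49904078 = 0.205604
  M+8: 0.15225604×0.27237961 = 0.041471
Scale to base peak (0.373576) = 100: 22.8 : 78.8 : 100.0 : 55.0 : 11.1

22.8 : 78.8 : 100.0 : 55.0 : 11.1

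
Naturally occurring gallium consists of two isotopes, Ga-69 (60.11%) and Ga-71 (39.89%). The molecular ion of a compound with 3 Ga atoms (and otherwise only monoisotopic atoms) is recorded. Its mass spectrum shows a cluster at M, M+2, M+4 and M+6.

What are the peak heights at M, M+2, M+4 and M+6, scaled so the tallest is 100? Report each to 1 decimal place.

The 3 Ga atoms are independent, so intensities follow the terms of (0.6011 + 0.3989)^3.
P(M) = 0.6011^3 = 0.217190
P(M+2) = 3 × 0.6011^2 × 0.3989^1 = 0.432393
P(M+4) = 3 × 0.6011^1 × 0.3989^2 = 0.286943
P(M+6) = 0.3989^3 = 0.063473
The M+2 peak is largest (0.432393); scaling to 100 gives 50.2 : 100.0 : 66.4 : 14.7.

50.2 : 100.0 : 66.4 : 14.7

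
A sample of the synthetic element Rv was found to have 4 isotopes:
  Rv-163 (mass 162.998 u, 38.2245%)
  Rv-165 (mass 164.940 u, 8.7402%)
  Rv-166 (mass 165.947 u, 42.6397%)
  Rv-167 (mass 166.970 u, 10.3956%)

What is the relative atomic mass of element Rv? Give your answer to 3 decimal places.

The abundance-weighted mean is 0.382245 × 162.998 + 0.087402 × 164.940 + 0.426397 × 165.947 + 0.103956 × 166.970
= 62.3052 + 14.4161 + 70.7593 + 17.3575 = 164.8381 u

164.838 u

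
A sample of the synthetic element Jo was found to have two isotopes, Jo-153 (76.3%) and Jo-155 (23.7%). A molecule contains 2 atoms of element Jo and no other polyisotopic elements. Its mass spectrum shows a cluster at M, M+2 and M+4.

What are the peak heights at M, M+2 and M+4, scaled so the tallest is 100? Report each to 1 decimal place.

The 2 Jo atoms are independent, so intensities follow the terms of (0.763 + 0.237)^2.
P(M) = 0.763^2 = 0.582169
P(M+2) = 2 × 0.763^1 × 0.237^1 = 0.361662
P(M+4) = 0.237^2 = 0.056169
The M peak is largest (0.582169); scaling to 100 gives 100.0 : 62.1 : 9.6.

100.0 : 62.1 : 9.6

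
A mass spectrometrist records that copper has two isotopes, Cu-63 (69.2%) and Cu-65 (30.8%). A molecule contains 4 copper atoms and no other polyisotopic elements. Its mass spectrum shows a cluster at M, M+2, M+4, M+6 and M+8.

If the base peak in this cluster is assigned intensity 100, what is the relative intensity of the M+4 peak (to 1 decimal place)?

(0.692 + 0.308)^4 gives M 0.2293, M+2 0.4083, M+4 0.2726, M+6 0.0809, M+8 0.0090; the largest is M+2.
P(M+2) = C(4,1) × 0.692^3 × 0.308^1 = 4 × 0.33137389 × 0.3080 = 0.408253 (base)
P(M+4) = C(4,2) × 0.692^2 × 0.308^2 = 6 × 0.478864 × 0.094864 = 0.272562
Relative intensity = 0.272562 / 0.408253 × 100 = 66.8

66.8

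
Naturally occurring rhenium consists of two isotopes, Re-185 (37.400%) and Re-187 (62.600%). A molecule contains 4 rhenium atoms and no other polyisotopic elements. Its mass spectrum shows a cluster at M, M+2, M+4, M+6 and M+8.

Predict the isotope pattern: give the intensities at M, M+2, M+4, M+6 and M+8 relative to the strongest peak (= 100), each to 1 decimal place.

Each Re atom is independently Re-185 (p = 0.37400) or Re-187 (q = 0.62600); the cluster is the binomial expansion (p + q)^4.
P(M) = 0.37400^4 = 0.019565
P(M+2) = 4 × 0.37400^3 × 0.62600^1 = 0.130993
P(M+4) = 6 × 0.37400^2 × 0.62600^2 = 0.328884
P(M+6) = 4 × 0.37400^1 × 0.62600^3 = 0.366990
P(M+8) = 0.62600^4 = 0.153567
The M+6 peak is largest (0.366990); scaling to 100 gives 5.3 : 35.7 : 89.6 : 100.0 : 41.8.

5.3 : 35.7 : 89.6 : 100.0 : 41.8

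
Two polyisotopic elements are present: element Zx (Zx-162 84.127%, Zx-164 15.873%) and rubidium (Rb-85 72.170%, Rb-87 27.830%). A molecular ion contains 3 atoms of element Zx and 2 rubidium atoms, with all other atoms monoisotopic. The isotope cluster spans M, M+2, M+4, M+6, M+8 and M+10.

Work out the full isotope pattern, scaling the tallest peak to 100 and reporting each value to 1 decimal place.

Element Zx pattern (n=3): 0.5953964 : 0.33701643 : 0.06358793 : 0.00399924
Rubidium pattern (n=2): 0.52085089 : 0.40169822 : 0.07745089
Convolve the two distributions (both contribute in 2-u steps):
  M: 0.5953964×0.52085089 = 0.310113
  M+2: 0.5953964×0.40169822 + 0.33701643×0.52085089 = 0.414705
  M+4: 0.5953964×0.07745089 + 0.33701643×0.40169822 + 0.06358793×0.52085089 = 0.214613
  M+6: 0.33701643×0.07745089 + 0.06358793×0.40169822 + 0.00399924×0.52085089 = 0.053728
  M+8: 0.06358793×0.07745089 + 0.00399924×0.40169822 = 0.006531
  M+10: 0.00399924×0.07745089 = 0.000310
Scale to base peak (0.414705) = 100: 74.8 : 100.0 : 51.8 : 13.0 : 1.6 : 0.1

74.8 : 100.0 : 51.8 : 13.0 : 1.6 : 0.1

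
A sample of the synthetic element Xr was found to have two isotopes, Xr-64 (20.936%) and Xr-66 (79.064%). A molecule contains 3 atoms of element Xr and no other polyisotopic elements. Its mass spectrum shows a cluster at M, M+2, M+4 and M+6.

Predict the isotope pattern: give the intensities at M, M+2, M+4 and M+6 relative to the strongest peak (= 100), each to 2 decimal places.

1.86 : 21.04 : 79.44 : 100.00

Each Xr atom is independently Xr-64 (p = 0.20936) or Xr-66 (q = 0.79064); the cluster is the binomial expansion (p + q)^3.
P(M) = 0.20936^3 = 0.009177
P(M+2) = 3 × 0.20936^2 × 0.79064^1 = 0.103965
P(M+4) = 3 × 0.20936^1 × 0.79064^2 = 0.392620
P(M+6) = 0.79064^3 = 0.494238
The M+6 peak is largest (0.494238); scaling to 100 gives 1.86 : 21.04 : 79.44 : 100.00.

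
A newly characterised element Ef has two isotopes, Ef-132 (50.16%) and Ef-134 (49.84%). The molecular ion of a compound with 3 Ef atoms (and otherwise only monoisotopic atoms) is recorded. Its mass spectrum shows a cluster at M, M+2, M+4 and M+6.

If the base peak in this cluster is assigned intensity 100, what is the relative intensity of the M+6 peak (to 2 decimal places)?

32.91

Term probabilities: M 0.1262, M+2 0.3762, M+4 0.3738, M+6 0.1238. Base peak = M+2.
P(M+2) = C(3,1) × 0.5016^2 × 0.4984^1 = 3 × 0.25160256 × 0.4984 = 0.376196 (base)
P(M+6) = C(3,3) × 0.5016^0 × 0.4984^3 = 1 × 1.0000 × 0.12380384 = 0.123804
Relative intensity = 0.123804 / 0.376196 × 100 = 32.91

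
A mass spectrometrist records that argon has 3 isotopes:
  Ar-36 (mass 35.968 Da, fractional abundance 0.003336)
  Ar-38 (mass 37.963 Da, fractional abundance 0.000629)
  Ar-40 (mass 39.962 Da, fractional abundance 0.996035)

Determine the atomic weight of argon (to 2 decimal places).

39.95 Da

Average mass = Σ (abundance × isotope mass) = 0.003336 × 35.968 + 0.000629 × 37.963 + 0.996035 × 39.962
= 0.1200 + 0.0239 + 39.8036 = 39.9475 Da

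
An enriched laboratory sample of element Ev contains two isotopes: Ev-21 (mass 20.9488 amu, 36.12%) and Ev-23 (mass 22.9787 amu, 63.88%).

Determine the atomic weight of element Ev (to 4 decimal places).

22.2455 amu

Average mass = Σ (abundance × isotope mass) = 0.3612 × 20.9488 + 0.6388 × 22.9787
= 7.56671 + 14.67879 = 22.24550 amu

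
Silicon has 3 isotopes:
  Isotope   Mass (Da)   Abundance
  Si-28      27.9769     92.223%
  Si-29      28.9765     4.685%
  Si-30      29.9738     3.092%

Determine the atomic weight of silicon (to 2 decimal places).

Average mass = Σ (abundance × isotope mass) = 0.92223 × 27.9769 + 0.04685 × 28.9765 + 0.03092 × 29.9738
= 25.80114 + 1.35755 + 0.92679 = 28.08548 Da

28.09 Da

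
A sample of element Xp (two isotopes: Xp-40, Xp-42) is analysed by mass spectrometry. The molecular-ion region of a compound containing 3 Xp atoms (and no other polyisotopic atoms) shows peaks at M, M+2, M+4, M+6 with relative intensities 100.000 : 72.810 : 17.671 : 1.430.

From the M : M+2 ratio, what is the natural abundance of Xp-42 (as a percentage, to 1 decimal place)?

19.5%

Let p = fractional abundance of Xp-40. I(M+2)/I(M) = [C(3,1)·p^2·(1−p)] / p^3 = 3·(1−p)/p = 72.810/100.000 = 0.7281
(1−p)/p = 0.7281/3 = 0.2427  ⇒  p = 1/(1 + 0.2427) = 0.8047
Xp-40: 80.5%, Xp-42: 19.5%.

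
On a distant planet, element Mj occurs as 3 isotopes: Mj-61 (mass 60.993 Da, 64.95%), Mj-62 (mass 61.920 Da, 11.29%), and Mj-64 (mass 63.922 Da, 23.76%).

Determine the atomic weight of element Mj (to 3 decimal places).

The abundance-weighted mean is 0.6495 × 60.993 + 0.1129 × 61.920 + 0.2376 × 63.922
= 39.6150 + 6.9908 + 15.1879 = 61.7937 Da

61.794 Da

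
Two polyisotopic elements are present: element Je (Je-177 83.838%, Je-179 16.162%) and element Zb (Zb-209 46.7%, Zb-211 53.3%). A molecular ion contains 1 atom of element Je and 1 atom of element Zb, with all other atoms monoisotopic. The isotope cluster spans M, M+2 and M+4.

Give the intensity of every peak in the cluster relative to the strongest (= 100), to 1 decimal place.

Element Je pattern (n=1): 0.83838 : 0.16162
Element Zb pattern (n=1): 0.4670 : 0.5330
Convolve the two distributions (both contribute in 2-u steps):
  M: 0.83838×0.4670 = 0.391523
  M+2: 0.83838×0.5330 + 0.16162×0.4670 = 0.522333
  M+4: 0.16162×0.5330 = 0.086143
Scale to base peak (0.522333) = 100: 75.0 : 100.0 : 16.5

75.0 : 100.0 : 16.5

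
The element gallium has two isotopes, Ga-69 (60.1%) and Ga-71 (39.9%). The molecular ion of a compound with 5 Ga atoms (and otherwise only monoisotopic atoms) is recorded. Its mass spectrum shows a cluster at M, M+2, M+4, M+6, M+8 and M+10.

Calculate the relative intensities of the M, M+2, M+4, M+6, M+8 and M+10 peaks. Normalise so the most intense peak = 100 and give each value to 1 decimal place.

Expanding (0.601 + 0.399)^5:
P(M) = 0.601^5 = 0.078410
P(M+2) = 5 × 0.601^4 × 0.399^1 = 0.260280
P(M+4) = 10 × 0.601^3 × 0.399^2 = 0.345596
P(M+6) = 10 × 0.601^2 × 0.399^3 = 0.229439
P(M+8) = 5 × 0.601^1 × 0.399^4 = 0.076162
P(M+10) = 0.399^5 = 0.010113
The M+4 peak is largest (0.345596); scaling to 100 gives 22.7 : 75.3 : 100.0 : 66.4 : 22.0 : 2.9.

22.7 : 75.3 : 100.0 : 66.4 : 22.0 : 2.9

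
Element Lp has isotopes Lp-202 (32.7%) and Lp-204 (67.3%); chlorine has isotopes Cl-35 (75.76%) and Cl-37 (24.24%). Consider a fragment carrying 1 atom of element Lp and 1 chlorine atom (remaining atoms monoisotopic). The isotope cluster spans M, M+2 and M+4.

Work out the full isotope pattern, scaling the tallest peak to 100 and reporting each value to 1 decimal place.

Element Lp pattern (n=1): 0.3270 : 0.6730
Chlorine pattern (n=1): 0.7576 : 0.2424
Convolve the two distributions (both contribute in 2-u steps):
  M: 0.3270×0.7576 = 0.247735
  M+2: 0.3270×0.2424 + 0.6730×0.7576 = 0.589130
  M+4: 0.6730×0.2424 = 0.163135
Scale to base peak (0.589130) = 100: 42.1 : 100.0 : 27.7

42.1 : 100.0 : 27.7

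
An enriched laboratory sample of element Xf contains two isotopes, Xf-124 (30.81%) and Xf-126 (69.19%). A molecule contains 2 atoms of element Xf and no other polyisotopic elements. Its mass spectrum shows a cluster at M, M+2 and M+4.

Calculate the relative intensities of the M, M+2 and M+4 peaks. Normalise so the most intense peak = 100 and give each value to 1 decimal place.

19.8 : 89.1 : 100.0

Expanding (0.3081 + 0.6919)^2:
P(M) = 0.3081^2 = 0.094926
P(M+2) = 2 × 0.3081^1 × 0.6919^1 = 0.426349
P(M+4) = 0.6919^2 = 0.478726
The M+4 peak is largest (0.478726); scaling to 100 gives 19.8 : 89.1 : 100.0.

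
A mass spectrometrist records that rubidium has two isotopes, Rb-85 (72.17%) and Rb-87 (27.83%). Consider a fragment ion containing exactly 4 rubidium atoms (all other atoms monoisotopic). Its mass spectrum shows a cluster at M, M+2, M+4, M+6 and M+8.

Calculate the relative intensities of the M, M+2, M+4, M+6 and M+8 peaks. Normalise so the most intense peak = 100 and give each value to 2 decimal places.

Each Rb atom is independently Rb-85 (p = 0.7217) or Rb-87 (q = 0.2783); the cluster is the binomial expansion (p + q)^4.
P(M) = 0.7217^4 = 0.271286
P(M+2) = 4 × 0.7217^3 × 0.2783^1 = 0.418450
P(M+4) = 6 × 0.7217^2 × 0.2783^2 = 0.242042
P(M+6) = 4 × 0.7217^1 × 0.2783^3 = 0.062224
P(M+8) = 0.2783^4 = 0.005999
The M+2 peak is largest (0.418450); scaling to 100 gives 64.83 : 100.00 : 57.84 : 14.87 : 1.43.

64.83 : 100.00 : 57.84 : 14.87 : 1.43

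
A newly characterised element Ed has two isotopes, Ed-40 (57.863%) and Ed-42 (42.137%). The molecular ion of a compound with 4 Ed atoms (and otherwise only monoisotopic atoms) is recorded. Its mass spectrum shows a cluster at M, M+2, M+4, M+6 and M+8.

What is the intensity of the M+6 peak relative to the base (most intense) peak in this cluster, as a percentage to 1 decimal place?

48.5%

(0.57863 + 0.42137)^4 gives M 0.1121, M+2 0.3265, M+4 0.3567, M+6 0.1732, M+8 0.0315; the largest is M+4.
P(M+4) = C(4,2) × 0.57863^2 × 0.42137^2 = 6 × 0.33481268 × 0.17755268 = 0.356681 (base)
P(M+6) = C(4,3) × 0.57863^1 × 0.42137^3 = 4 × 0.57863 × 0.07481537 = 0.173162
Relative intensity = 0.173162 / 0.356681 × 100 = 48.5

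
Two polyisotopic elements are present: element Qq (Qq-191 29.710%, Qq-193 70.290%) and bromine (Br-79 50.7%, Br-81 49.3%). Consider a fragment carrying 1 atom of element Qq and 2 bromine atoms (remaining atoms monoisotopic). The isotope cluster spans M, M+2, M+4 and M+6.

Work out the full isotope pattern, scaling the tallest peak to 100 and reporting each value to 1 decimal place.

Element Qq pattern (n=1): 0.2971 : 0.7029
Bromine pattern (n=2): 0.257049 : 0.499902 : 0.243049
Convolve the two distributions (both contribute in 2-u steps):
  M: 0.2971×0.257049 = 0.076369
  M+2: 0.2971×0.499902 + 0.7029×0.257049 = 0.329201
  M+4: 0.2971×0.243049 + 0.7029×0.499902 = 0.423591
  M+6: 0.7029×0.243049 = 0.170839
Scale to base peak (0.423591) = 100: 18.0 : 77.7 : 100.0 : 40.3

18.0 : 77.7 : 100.0 : 40.3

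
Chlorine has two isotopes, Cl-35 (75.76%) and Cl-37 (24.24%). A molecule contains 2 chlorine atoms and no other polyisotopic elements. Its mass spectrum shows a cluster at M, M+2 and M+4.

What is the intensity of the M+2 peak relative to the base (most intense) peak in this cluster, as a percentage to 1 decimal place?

(0.7576 + 0.2424)^2 gives M 0.5740, M+2 0.3673, M+4 0.0588; the largest is M.
P(M) = C(2,0) × 0.7576^2 × 0.2424^0 = 1 × 0.57395776 × 1.0000 = 0.573958 (base)
P(M+2) = C(2,1) × 0.7576^1 × 0.2424^1 = 2 × 0.7576 × 0.2424 = 0.367284
Relative intensity = 0.367284 / 0.573958 × 100 = 64.0

64.0%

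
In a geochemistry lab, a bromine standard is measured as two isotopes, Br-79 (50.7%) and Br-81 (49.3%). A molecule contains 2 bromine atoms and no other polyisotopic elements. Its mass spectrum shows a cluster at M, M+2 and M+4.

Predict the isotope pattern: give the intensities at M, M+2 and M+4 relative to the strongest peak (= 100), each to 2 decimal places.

Each Br atom is independently Br-79 (p = 0.507) or Br-81 (q = 0.493); the cluster is the binomial expansion (p + q)^2.
P(M) = 0.507^2 = 0.257049
P(M+2) = 2 × 0.507^1 × 0.493^1 = 0.499902
P(M+4) = 0.493^2 = 0.243049
The M+2 peak is largest (0.499902); scaling to 100 gives 51.42 : 100.00 : 48.62.

51.42 : 100.00 : 48.62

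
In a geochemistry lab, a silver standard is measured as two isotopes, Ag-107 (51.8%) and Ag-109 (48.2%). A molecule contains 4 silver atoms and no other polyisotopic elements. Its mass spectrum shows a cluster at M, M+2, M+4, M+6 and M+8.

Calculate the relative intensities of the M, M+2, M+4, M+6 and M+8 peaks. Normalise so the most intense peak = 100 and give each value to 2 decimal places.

The 4 Ag atoms are independent, so intensities follow the terms of (0.518 + 0.482)^4.
P(M) = 0.518^4 = 0.071998
P(M+2) = 4 × 0.518^3 × 0.482^1 = 0.267976
P(M+4) = 6 × 0.518^2 × 0.482^2 = 0.374029
P(M+6) = 4 × 0.518^1 × 0.482^3 = 0.232023
P(M+8) = 0.482^4 = 0.053974
The M+4 peak is largest (0.374029); scaling to 100 gives 19.25 : 71.65 : 100.00 : 62.03 : 14.43.

19.25 : 71.65 : 100.00 : 62.03 : 14.43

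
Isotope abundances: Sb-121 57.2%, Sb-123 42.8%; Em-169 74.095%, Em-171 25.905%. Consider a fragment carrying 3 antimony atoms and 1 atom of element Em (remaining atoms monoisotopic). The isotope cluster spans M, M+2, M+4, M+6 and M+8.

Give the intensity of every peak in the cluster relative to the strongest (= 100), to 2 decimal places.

38.54 : 100.00 : 94.99 : 38.78 : 5.65

Antimony pattern (n=3): 0.18714925 : 0.42010426 : 0.31434374 : 0.07840275
Element Em pattern (n=1): 0.74095 : 0.25905
Convolve the two distributions (both contribute in 2-u steps):
  M: 0.18714925×0.74095 = 0.138668
  M+2: 0.18714925×0.25905 + 0.42010426×0.74095 = 0.359757
  M+4: 0.42010426×0.25905 + 0.31434374×0.74095 = 0.341741
  M+6: 0.31434374×0.25905 + 0.07840275×0.74095 = 0.139523
  M+8: 0.07840275×0.25905 = 0.020310
Scale to base peak (0.359757) = 100: 38.54 : 100.00 : 94.99 : 38.78 : 5.65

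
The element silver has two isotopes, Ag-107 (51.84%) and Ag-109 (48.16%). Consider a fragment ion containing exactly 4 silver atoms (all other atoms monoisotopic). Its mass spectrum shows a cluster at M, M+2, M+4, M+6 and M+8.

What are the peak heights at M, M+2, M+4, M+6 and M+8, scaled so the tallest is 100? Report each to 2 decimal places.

Expanding (0.5184 + 0.4816)^4:
P(M) = 0.5184^4 = 0.072220
P(M+2) = 4 × 0.5184^3 × 0.4816^1 = 0.268375
P(M+4) = 6 × 0.5184^2 × 0.4816^2 = 0.373985
P(M+6) = 4 × 0.5184^1 × 0.4816^3 = 0.231624
P(M+8) = 0.4816^4 = 0.053795
The M+4 peak is largest (0.373985); scaling to 100 gives 19.31 : 71.76 : 100.00 : 61.93 : 14.38.

19.31 : 71.76 : 100.00 : 61.93 : 14.38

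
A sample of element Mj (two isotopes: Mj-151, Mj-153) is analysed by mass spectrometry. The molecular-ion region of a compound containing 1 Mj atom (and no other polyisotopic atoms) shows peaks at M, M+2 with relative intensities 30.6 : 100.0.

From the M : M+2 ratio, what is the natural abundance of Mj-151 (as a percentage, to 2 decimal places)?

23.43%

Write p for the Mj-151 fraction. I(M+2)/I(M) = [C(1,1)·p^0·(1−p)] / p^1 = 1·(1−p)/p = 100.0/30.6 = 3.2680
(1−p)/p = 3.2680/1 = 3.2680  ⇒  p = 1/(1 + 3.2680) = 0.2343
Mj-151: 23.43%, Mj-153: 76.57%.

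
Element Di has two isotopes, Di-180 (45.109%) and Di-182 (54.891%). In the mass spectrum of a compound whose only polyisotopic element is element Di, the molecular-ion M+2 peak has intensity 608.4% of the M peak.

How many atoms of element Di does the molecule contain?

5

The M+2/M ratio from n Di atoms is n · q/p = n · 0.54891/0.45109.
n = 6.084 × 0.45109/0.54891 = 5.00 ≈ 5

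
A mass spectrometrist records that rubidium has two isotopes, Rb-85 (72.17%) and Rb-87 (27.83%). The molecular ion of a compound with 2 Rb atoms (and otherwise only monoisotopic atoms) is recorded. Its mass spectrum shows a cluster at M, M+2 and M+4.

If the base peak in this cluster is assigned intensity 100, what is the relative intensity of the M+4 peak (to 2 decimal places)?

(0.7217 + 0.2783)^2 gives M 0.5209, M+2 0.4017, M+4 0.0775; the largest is M.
P(M) = C(2,0) × 0.7217^2 × 0.2783^0 = 1 × 0.52085089 × 1.0000 = 0.520851 (base)
P(M+4) = C(2,2) × 0.7217^0 × 0.2783^2 = 1 × 1.0000 × 0.07745089 = 0.077451
Relative intensity = 0.077451 / 0.520851 × 100 = 14.87

14.87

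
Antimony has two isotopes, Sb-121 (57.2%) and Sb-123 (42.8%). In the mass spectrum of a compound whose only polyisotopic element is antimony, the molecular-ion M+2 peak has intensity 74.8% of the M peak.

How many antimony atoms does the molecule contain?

1

For n independent Sb atoms, I(M+2)/I(M) = n · (abundance Sb-123) / (abundance Sb-121) = n · 0.428/0.572.
n = 0.748 × 0.572/0.428 = 1.00 ≈ 1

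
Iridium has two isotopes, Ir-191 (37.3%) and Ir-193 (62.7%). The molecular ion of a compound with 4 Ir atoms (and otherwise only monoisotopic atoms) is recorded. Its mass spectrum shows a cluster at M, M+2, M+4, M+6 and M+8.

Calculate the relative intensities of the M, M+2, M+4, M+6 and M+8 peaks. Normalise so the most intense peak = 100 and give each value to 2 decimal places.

5.26 : 35.39 : 89.23 : 100.00 : 42.02

The 4 Ir atoms are independent, so intensities follow the terms of (0.373 + 0.627)^4.
P(M) = 0.373^4 = 0.019357
P(M+2) = 4 × 0.373^3 × 0.627^1 = 0.130153
P(M+4) = 6 × 0.373^2 × 0.627^2 = 0.328174
P(M+6) = 4 × 0.373^1 × 0.627^3 = 0.367766
P(M+8) = 0.627^4 = 0.154550
The M+6 peak is largest (0.367766); scaling to 100 gives 5.26 : 35.39 : 89.23 : 100.00 : 42.02.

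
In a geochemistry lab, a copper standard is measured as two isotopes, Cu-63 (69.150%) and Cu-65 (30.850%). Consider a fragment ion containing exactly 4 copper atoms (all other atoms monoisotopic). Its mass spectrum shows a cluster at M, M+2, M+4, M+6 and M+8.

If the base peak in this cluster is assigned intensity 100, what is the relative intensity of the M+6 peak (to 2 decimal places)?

19.90

Term probabilities: M 0.2286, M+2 0.4080, M+4 0.2731, M+6 0.0812, M+8 0.0091. Base peak = M+2.
P(M+2) = C(4,1) × 0.69150^3 × 0.30850^1 = 4 × 0.33065611 × 0.3085 = 0.408030 (base)
P(M+6) = C(4,3) × 0.69150^1 × 0.30850^3 = 4 × 0.6915 × 0.02936064 = 0.081212
Relative intensity = 0.081212 / 0.408030 × 100 = 19.90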